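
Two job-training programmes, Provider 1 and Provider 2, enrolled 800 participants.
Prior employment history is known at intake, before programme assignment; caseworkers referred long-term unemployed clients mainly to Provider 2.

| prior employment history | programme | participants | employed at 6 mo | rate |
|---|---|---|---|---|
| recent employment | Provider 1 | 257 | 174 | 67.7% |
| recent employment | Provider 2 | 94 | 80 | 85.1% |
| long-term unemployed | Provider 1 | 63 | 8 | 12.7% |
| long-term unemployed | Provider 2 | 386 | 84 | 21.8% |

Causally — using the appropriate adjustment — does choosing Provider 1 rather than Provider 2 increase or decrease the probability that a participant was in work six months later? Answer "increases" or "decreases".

decreases

Provider 2 is higher inside every prior employment history stratum but Provider 1 is higher in aggregate. Whether to stratify depends on how prior employment history relates to the programme.
Here prior employment history is a common cause — it drives both which programme a case falls under and the outcome. The crude comparison mixes populations; the stratum-specific rates are the causally relevant ones.
Within each level — recent employment: 67.7% vs 85.1%; long-term unemployed: 12.7% vs 21.8% — Provider 2 is higher every time.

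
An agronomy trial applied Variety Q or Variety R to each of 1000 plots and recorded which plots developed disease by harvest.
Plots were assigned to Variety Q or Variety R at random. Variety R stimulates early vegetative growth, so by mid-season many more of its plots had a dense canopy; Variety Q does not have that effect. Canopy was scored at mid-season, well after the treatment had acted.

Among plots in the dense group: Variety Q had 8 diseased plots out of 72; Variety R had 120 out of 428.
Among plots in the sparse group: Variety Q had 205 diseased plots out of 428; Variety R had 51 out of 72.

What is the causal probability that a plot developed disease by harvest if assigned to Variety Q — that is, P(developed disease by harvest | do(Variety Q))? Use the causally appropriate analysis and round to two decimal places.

The mid-season canopy-specific comparison favours Variety Q throughout, but the pooled figures favour Variety R. The question is whether to condition on mid-season canopy.
Because the variety influences mid-season canopy, mid-season canopy is a post-treatment mediator, not a confounder. Stratifying on it would bias the estimate; the causal effect is the crude pooled difference.
So P(outcome | do(Variety Q)) is just the pooled rate for Variety Q: 213/500 = 0.426.

0.43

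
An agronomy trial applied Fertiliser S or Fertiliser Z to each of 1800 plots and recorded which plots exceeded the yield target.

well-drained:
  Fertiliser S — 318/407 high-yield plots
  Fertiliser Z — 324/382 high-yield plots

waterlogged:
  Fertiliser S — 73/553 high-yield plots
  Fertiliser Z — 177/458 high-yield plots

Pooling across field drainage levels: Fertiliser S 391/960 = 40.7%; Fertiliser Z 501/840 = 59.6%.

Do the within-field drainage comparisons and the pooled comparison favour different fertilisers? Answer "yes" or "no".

Within each field drainage level (well-drained 78.1% vs 84.8%; waterlogged 13.2% vs 38.6%), Fertiliser Z has the higher rate every time. Pooled: 40.7% vs 59.6% — Fertiliser Z has the higher rate overall. They agree.

no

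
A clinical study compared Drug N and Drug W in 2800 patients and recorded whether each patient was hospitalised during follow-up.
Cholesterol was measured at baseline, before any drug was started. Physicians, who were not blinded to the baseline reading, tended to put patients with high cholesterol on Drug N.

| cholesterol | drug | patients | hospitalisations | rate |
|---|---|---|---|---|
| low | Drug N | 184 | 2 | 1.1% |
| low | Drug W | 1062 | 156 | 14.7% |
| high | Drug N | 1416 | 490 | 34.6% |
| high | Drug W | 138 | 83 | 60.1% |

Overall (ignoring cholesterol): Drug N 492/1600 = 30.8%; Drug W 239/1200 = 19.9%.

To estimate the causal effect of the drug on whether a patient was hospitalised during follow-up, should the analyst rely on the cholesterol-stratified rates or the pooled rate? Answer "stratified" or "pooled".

Nothing the drug does changes cholesterol; the imbalance is an allocation artefact. With cholesterol also predicting the outcome, the pooled figure is confounded, and the within-stratum comparison is the causal one.
Within each level — low: 1.1% vs 14.7%; high: 34.6% vs 60.1% — Drug N is lower every time.

stratified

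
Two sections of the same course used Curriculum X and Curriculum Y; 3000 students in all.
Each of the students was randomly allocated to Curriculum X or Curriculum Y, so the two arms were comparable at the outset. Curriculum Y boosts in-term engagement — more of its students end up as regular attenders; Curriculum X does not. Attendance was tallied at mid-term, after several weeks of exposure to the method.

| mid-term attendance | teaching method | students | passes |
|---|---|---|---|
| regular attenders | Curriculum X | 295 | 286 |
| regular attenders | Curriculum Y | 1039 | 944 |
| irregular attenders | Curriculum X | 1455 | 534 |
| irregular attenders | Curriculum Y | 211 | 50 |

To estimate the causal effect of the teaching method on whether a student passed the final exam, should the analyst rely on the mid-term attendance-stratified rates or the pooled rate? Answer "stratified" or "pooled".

pooled

Mid-term attendance lies on the pathway teaching method → mid-term attendance → outcome, so adjusting for it blocks the indirect effect. For the total causal effect of teaching method, use the unadjusted pooled rates.
Pooled: Curriculum X 46.9% vs Curriculum Y 79.5%; Curriculum Y is higher overall.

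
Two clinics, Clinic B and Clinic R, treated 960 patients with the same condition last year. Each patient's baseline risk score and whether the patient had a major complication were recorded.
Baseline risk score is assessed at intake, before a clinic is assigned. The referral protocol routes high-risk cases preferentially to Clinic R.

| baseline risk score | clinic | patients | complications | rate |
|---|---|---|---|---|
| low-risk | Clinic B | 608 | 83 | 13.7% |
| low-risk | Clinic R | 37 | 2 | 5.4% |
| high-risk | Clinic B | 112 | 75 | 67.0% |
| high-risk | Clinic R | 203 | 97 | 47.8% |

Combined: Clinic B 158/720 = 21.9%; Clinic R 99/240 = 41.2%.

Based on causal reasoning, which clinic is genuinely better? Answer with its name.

Clinic R

Baseline risk score satisfies the back-door criterion: it is not a descendant of the clinic, and it blocks the spurious path from clinic to outcome. Adjusting for it (i.e., using the within-baseline risk score rates) gives the causal effect.
Within each level — low-risk: 13.7% vs 5.4%; high-risk: 67.0% vs 47.8% — Clinic R is lower every time.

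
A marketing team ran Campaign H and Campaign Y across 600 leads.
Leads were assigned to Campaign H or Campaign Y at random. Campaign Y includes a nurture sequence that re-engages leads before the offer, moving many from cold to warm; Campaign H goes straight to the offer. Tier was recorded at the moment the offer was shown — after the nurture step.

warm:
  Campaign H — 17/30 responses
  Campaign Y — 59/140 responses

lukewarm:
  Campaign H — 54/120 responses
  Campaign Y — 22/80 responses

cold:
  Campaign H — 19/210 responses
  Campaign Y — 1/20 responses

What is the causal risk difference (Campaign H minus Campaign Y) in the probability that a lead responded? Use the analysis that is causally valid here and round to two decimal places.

-0.09

Engagement tier is recorded after the campaign and is itself shifted by it — it sits on the causal path from campaign to outcome. Conditioning on a mediator would strip out part of the effect we want; the pooled comparison gives the total causal effect.
The causal difference is the pooled difference: 0.250 − 0.342 = -0.092.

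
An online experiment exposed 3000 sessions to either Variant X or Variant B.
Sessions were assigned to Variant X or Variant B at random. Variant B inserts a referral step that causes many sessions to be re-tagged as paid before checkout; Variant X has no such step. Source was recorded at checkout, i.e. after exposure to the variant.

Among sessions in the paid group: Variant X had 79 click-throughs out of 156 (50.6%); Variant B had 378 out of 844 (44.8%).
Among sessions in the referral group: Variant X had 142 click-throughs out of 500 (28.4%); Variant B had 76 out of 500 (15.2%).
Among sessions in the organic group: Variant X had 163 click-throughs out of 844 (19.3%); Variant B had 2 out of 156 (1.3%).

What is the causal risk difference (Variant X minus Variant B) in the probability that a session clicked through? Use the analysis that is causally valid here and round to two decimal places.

Traffic source lies on the pathway variant → traffic source → outcome, so adjusting for it blocks the indirect effect. For the total causal effect of variant, use the unadjusted pooled rates.
The causal difference is the pooled difference: 0.256 − 0.304 = -0.048.

-0.05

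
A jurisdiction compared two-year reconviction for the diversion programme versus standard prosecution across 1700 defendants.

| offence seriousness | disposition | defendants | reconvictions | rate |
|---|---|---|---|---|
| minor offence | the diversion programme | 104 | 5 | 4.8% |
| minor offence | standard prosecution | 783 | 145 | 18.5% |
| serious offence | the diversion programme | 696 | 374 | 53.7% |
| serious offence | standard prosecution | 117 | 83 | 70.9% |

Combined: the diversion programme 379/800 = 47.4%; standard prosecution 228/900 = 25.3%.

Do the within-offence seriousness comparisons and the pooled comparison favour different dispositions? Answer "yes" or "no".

yes

Within each offence seriousness level (minor offence 4.8% vs 18.5%; serious offence 53.7% vs 70.9%), the diversion programme has the lower rate every time. Pooled: 47.4% vs 25.3% — standard prosecution has the lower rate overall. The two comparisons disagree.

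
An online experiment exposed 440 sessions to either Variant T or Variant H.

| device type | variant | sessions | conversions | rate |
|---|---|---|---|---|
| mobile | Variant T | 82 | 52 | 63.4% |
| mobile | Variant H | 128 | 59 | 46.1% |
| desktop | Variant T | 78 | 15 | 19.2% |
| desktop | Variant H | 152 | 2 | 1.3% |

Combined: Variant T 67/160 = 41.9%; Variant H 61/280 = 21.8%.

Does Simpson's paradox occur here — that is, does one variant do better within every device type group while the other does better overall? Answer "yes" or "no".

Within each device type level (mobile 63.4% vs 46.1%; desktop 19.2% vs 1.3%), Variant T has the higher rate every time. Pooled: 41.9% vs 21.8% — Variant T has the higher rate overall. They agree.

no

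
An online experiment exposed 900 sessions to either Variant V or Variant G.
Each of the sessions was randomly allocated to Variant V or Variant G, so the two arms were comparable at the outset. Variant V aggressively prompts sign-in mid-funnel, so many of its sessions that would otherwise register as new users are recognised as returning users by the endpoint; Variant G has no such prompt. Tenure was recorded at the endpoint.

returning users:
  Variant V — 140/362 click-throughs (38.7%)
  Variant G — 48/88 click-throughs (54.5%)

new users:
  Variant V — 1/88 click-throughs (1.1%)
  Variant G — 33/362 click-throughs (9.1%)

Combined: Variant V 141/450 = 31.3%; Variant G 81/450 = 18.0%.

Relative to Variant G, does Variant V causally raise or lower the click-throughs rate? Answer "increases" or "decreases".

The stratified and pooled comparisons disagree (Variant G wins within each user tenure; Variant V wins overall), so the answer turns on the causal role of user tenure.
User tenure is downstream of the variant. One should not condition on a consequence of treatment, so the overall rates are the right comparison.
Pooled: Variant V 31.3% vs Variant G 18.0%; Variant V is higher overall.

increases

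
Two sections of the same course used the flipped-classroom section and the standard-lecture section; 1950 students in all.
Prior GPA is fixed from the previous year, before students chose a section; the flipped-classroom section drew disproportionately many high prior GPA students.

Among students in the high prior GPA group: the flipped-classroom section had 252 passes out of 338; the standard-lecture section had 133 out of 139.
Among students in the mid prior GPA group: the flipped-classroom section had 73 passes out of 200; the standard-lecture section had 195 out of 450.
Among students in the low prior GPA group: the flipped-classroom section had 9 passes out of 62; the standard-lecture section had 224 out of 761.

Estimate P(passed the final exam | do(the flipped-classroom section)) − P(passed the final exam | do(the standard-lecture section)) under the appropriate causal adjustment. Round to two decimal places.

-0.14

Since prior GPA band is a pre-existing factor (not a product of the teaching method) and it affects the outcome on its own, it is a confounder. The stratified rates, not the pooled rate, identify the causal effect.
Adjusting over the population distribution of prior GPA band: 0.245·(0.746−0.957) + 0.333·(0.365−0.433) + 0.422·(0.145−0.294) = -0.137.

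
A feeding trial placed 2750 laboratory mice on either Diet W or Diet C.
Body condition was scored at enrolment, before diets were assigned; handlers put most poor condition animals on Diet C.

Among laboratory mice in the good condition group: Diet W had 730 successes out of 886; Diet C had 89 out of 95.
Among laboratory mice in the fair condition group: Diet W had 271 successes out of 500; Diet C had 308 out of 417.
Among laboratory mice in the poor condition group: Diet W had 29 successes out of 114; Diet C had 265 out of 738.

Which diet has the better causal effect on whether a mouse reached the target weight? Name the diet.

Diet C

Starting body condition differs across diets for reasons unrelated to any effect of the diet itself, and it separately predicts the outcome — a classic confounder. We must compare within starting body condition levels.
Within each level — good condition: 82.4% vs 93.7%; fair condition: 54.2% vs 73.9%; poor condition: 25.4% vs 35.9% — Diet C is higher every time.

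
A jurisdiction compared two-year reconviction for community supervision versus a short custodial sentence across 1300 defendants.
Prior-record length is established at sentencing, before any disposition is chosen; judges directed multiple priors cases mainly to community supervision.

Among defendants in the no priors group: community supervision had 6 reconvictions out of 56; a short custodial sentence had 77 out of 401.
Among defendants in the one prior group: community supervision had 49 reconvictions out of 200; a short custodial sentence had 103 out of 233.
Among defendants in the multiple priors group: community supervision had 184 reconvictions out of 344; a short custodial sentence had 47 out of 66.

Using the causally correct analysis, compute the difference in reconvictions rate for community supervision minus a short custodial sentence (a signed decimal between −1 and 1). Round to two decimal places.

-0.15

Prior-record length satisfies the back-door criterion: it is not a descendant of the disposition, and it blocks the spurious path from disposition to outcome. Adjusting for it (i.e., using the within-prior-record length rates) gives the causal effect.
Adjusting over the population distribution of prior-record length: 0.352·(0.107−0.192) + 0.333·(0.245−0.442) + 0.315·(0.535−0.712) = -0.151.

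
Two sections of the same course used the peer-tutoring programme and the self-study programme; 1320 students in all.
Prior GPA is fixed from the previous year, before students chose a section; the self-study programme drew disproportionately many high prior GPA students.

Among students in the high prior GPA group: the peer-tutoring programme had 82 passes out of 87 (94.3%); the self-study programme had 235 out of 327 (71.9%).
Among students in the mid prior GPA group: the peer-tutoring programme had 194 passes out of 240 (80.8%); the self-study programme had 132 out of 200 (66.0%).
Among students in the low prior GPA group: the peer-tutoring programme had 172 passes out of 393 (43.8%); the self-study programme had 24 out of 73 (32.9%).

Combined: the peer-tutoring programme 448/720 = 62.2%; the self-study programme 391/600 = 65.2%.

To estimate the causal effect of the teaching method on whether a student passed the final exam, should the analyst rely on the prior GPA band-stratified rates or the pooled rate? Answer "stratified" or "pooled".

stratified

Nothing the teaching method does changes prior GPA band; the imbalance is an allocation artefact. With prior GPA band also predicting the outcome, the pooled figure is confounded, and the within-stratum comparison is the causal one.
Within each level — high prior GPA: 94.3% vs 71.9%; mid prior GPA: 80.8% vs 66.0%; low prior GPA: 43.8% vs 32.9% — the peer-tutoring programme is higher every time.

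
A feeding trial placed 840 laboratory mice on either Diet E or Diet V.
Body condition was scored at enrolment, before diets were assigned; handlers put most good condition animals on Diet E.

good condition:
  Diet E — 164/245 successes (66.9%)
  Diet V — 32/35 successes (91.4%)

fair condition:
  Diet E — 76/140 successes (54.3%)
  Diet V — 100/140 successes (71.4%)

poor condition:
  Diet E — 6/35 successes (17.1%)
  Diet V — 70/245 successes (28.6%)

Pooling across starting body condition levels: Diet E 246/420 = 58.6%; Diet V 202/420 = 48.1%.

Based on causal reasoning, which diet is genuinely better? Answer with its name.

The stratified and pooled comparisons disagree (Diet V wins within each starting body condition; Diet E wins overall), so the answer turns on the causal role of starting body condition.
Since starting body condition is a pre-existing factor (not a product of the diet) and it affects the outcome on its own, it is a confounder. The stratified rates, not the pooled rate, identify the causal effect.
Within each level — good condition: 66.9% vs 91.4%; fair condition: 54.3% vs 71.4%; poor condition: 17.1% vs 28.6% — Diet V is higher every time.

Diet V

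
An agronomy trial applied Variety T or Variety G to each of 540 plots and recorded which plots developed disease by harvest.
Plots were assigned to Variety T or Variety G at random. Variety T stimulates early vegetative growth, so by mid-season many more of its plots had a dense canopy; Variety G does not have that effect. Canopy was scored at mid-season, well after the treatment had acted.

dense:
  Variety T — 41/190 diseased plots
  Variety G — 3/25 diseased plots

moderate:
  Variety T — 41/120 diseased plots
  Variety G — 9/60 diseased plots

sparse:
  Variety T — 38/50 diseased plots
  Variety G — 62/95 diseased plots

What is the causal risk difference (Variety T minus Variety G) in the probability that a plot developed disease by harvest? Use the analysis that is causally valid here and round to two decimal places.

-0.08

Mid-season canopy lies on the pathway variety → mid-season canopy → outcome, so adjusting for it blocks the indirect effect. For the total causal effect of variety, use the unadjusted pooled rates.
The causal difference is the pooled difference: 0.333 − 0.411 = -0.078.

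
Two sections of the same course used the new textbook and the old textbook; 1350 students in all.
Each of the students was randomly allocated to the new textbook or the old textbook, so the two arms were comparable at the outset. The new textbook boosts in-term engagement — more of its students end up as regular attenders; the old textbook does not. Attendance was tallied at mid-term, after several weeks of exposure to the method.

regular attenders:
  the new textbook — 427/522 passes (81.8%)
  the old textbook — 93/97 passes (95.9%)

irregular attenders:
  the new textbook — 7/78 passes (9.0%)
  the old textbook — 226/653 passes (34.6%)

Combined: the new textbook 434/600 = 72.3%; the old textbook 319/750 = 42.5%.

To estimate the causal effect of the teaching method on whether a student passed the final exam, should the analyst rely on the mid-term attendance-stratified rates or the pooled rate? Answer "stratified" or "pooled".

pooled

Mid-term attendance is recorded after the teaching method and is itself shifted by it — it sits on the causal path from teaching method to outcome. Conditioning on a mediator would strip out part of the effect we want; the pooled comparison gives the total causal effect.
Pooled: the new textbook 72.3% vs the old textbook 42.5%; the new textbook is higher overall.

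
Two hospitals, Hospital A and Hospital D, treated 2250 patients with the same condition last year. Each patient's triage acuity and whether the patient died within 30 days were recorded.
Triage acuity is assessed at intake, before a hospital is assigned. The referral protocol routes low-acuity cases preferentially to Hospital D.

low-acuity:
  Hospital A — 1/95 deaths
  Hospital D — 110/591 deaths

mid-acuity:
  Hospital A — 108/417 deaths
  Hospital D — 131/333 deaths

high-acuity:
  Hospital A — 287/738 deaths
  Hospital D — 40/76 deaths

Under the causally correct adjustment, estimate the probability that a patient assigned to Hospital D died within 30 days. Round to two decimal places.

Here triage acuity is a common cause — it drives both which hospital a case falls under and the outcome. The crude comparison mixes populations; the stratum-specific rates are the causally relevant ones.
Standardising Hospital D to the population triage acuity mix: 0.305·110/591 + 0.333·131/333 + 0.362·40/76 = 0.378.

0.38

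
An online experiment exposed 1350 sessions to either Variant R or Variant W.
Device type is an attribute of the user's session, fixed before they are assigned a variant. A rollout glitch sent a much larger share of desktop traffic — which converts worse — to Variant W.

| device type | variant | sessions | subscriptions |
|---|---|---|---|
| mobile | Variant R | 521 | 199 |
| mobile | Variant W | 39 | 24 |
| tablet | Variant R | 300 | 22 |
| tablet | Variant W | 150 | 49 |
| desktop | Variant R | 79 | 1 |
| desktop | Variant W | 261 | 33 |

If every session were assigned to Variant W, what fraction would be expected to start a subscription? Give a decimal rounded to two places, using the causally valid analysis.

0.40

Device type satisfies the back-door criterion: it is not a descendant of the variant, and it blocks the spurious path from variant to outcome. Adjusting for it (i.e., using the within-device type rates) gives the causal effect.
Standardising Variant W to the population device type mix: 0.415·24/39 + 0.333·49/150 + 0.252·33/261 = 0.396.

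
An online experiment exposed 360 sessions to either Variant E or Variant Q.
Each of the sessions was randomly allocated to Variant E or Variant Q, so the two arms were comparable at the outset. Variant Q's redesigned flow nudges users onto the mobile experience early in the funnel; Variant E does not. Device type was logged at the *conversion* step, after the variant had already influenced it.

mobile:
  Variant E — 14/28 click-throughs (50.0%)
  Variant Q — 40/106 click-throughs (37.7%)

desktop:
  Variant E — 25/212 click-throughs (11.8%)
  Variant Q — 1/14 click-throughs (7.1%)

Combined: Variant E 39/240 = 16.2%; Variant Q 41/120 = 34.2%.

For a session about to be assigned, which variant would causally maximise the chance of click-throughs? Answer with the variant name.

Within every device type level Variant E has the higher rate, yet pooled Variant Q does — Simpson's reversal.
Stratifying would compare variants among sessions the variants themselves sorted into device type groups — a form of selection on an intermediate. The unconditioned pooled rates give the total causal effect.
Pooled: Variant E 16.2% vs Variant Q 34.2%; Variant Q is higher overall.

Variant Q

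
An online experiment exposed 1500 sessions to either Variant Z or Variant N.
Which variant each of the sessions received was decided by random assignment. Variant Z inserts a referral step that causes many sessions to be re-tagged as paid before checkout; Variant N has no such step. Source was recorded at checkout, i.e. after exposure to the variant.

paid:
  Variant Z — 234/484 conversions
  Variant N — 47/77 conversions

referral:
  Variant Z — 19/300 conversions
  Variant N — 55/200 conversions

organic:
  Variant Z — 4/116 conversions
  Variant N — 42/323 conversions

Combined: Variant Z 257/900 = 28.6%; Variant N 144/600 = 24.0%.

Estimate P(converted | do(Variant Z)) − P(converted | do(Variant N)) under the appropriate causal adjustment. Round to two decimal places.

Traffic source here is a post-treatment variable shaped by the variant; conditioning on it would introduce bias rather than remove it. The overall comparison is the causal one.
The causal difference is the pooled difference: 0.286 − 0.240 = +0.046.

+0.05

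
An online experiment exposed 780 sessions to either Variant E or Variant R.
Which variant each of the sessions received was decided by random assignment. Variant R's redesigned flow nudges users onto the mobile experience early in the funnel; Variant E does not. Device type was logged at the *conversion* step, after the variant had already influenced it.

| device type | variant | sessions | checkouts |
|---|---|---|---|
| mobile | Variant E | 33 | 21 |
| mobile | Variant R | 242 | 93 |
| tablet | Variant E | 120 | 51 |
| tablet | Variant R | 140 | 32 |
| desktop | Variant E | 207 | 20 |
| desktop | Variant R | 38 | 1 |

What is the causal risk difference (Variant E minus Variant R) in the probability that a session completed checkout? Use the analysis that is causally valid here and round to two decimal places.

Within every device type level Variant E has the higher rate, yet pooled Variant R does — Simpson's reversal.
Because the variant influences device type, device type is a post-treatment mediator, not a confounder. Stratifying on it would bias the estimate; the causal effect is the crude pooled difference.
The causal difference is the pooled difference: 0.256 − 0.300 = -0.044.

-0.04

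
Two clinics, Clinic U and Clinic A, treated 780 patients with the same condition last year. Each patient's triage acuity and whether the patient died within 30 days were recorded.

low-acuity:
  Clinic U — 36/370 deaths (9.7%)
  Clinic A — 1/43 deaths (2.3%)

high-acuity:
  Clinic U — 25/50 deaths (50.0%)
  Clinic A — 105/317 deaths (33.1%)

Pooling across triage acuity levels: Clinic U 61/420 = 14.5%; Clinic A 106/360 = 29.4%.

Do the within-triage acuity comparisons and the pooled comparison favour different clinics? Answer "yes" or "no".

yes

Within each triage acuity level (low-acuity 9.7% vs 2.3%; high-acuity 50.0% vs 33.1%), Clinic A has the lower rate every time. Pooled: 14.5% vs 29.4% — Clinic U has the lower rate overall. The two comparisons disagree.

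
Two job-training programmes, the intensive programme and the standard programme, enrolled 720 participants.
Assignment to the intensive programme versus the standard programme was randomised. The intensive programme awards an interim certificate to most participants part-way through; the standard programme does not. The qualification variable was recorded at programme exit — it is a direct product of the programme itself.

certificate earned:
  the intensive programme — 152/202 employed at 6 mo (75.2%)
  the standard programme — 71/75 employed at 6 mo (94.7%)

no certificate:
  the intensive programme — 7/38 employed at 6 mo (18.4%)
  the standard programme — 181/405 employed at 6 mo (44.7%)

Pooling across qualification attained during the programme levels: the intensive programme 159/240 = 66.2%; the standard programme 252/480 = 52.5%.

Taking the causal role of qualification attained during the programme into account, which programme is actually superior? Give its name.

the intensive programme

the standard programme is higher inside every qualification attained during the programme stratum but the intensive programme is higher in aggregate. Whether to stratify depends on how qualification attained during the programme relates to the programme.
Because the programme influences qualification attained during the programme, qualification attained during the programme is a post-treatment mediator, not a confounder. Stratifying on it would bias the estimate; the causal effect is the crude pooled difference.
Pooled: the intensive programme 66.2% vs the standard programme 52.5%; the intensive programme is higher overall.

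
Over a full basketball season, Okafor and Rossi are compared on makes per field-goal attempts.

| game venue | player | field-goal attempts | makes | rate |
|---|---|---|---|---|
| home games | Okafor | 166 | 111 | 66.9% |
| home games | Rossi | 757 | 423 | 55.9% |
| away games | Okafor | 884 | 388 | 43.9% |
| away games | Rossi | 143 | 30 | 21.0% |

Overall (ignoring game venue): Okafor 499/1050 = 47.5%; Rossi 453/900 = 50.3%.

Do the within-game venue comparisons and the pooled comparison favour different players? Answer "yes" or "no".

yes

Within each game venue level (home games 66.9% vs 55.9%; away games 43.9% vs 21.0%), Okafor has the higher rate every time. Pooled: 47.5% vs 50.3% — Rossi has the higher rate overall. The two comparisons disagree.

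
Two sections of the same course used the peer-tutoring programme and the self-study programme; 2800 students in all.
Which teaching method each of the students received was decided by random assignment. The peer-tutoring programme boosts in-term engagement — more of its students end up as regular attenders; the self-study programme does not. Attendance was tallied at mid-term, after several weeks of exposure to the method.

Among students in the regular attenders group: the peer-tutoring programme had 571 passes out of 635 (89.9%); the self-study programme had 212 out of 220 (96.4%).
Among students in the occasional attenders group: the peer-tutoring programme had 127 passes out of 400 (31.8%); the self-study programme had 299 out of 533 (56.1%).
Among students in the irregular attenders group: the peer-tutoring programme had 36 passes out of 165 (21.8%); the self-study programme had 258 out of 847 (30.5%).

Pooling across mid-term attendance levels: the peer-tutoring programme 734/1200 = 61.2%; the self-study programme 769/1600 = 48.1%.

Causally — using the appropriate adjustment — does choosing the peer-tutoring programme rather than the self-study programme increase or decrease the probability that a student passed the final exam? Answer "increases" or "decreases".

increases

The mid-term attendance-specific comparison favours the self-study programme throughout, but the pooled figures favour the peer-tutoring programme. The question is whether to condition on mid-term attendance.
Mid-term attendance is downstream of the teaching method. One should not condition on a consequence of treatment, so the overall rates are the right comparison.
Pooled: the peer-tutoring programme 61.2% vs the self-study programme 48.1%; the peer-tutoring programme is higher overall.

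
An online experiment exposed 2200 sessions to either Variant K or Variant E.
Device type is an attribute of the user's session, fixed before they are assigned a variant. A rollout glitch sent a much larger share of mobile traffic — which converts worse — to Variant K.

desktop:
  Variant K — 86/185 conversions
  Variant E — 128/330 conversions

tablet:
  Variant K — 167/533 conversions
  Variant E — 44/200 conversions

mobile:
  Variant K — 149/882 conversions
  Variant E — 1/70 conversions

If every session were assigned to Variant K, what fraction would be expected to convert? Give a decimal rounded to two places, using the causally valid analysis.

Variant K is higher inside every device type stratum but Variant E is higher in aggregate. Whether to stratify depends on how device type relates to the variant.
Device type differs across variants for reasons unrelated to any effect of the variant itself, and it separately predicts the outcome — a classic confounder. We must compare within device type levels.
Standardising Variant K to the population device type mix: 0.234·86/185 + 0.333·167/533 + 0.433·149/882 = 0.286.

0.29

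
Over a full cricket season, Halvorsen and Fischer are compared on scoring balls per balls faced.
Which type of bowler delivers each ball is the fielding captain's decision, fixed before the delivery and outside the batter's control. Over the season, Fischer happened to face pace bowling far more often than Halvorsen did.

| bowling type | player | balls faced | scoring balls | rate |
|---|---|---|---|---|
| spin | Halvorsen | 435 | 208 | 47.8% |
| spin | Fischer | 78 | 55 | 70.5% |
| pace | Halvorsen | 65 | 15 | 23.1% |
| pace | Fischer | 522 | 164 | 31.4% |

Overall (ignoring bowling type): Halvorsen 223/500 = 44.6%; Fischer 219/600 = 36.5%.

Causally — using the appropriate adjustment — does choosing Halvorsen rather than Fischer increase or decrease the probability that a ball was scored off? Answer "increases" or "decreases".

decreases

Since bowling type is a pre-existing factor (not a product of the player) and it affects the outcome on its own, it is a confounder. The stratified rates, not the pooled rate, identify the causal effect.
Within each level — spin: 47.8% vs 70.5%; pace: 23.1% vs 31.4% — Fischer is higher every time.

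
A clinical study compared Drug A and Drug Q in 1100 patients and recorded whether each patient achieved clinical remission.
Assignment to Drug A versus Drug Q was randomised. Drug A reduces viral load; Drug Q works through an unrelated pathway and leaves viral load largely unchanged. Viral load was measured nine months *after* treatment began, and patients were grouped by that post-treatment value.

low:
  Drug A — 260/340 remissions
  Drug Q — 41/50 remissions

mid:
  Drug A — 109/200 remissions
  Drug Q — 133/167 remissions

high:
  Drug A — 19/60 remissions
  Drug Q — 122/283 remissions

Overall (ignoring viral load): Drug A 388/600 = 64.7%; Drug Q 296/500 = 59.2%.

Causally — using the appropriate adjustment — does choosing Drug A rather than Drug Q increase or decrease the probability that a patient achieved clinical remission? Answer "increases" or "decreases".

Drug Q is higher inside every viral load stratum but Drug A is higher in aggregate. Whether to stratify depends on how viral load relates to the drug.
Because the drug influences viral load, viral load is a post-treatment mediator, not a confounder. Stratifying on it would bias the estimate; the causal effect is the crude pooled difference.
Pooled: Drug A 64.7% vs Drug Q 59.2%; Drug A is higher overall.

increases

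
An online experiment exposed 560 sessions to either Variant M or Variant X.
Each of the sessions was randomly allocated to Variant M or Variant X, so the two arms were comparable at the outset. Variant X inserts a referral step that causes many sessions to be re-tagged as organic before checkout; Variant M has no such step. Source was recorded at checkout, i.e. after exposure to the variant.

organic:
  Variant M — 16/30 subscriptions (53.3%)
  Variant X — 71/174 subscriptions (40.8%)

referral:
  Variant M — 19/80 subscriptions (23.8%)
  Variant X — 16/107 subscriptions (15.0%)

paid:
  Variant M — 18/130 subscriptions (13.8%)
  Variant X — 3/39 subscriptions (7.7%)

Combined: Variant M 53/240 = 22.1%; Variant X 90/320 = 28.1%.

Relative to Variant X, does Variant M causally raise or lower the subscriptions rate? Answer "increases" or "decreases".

decreases

Traffic source lies on the pathway variant → traffic source → outcome, so adjusting for it blocks the indirect effect. For the total causal effect of variant, use the unadjusted pooled rates.
Pooled: Variant M 22.1% vs Variant X 28.1%; Variant X is higher overall.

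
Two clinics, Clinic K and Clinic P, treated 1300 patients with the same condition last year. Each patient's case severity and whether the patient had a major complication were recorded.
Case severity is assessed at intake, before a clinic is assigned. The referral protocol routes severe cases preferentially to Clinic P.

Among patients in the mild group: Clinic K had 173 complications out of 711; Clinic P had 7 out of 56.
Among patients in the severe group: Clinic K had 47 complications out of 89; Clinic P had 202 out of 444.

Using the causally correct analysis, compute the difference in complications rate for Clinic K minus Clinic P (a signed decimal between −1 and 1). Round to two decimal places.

+0.10

Within every case severity level Clinic P has the lower rate, yet pooled Clinic K does — Simpson's reversal.
Since case severity is a pre-existing factor (not a product of the clinic) and it affects the outcome on its own, it is a confounder. The stratified rates, not the pooled rate, identify the causal effect.
Adjusting over the population distribution of case severity: 0.590·(0.243−0.125) + 0.410·(0.528−0.455) = +0.100.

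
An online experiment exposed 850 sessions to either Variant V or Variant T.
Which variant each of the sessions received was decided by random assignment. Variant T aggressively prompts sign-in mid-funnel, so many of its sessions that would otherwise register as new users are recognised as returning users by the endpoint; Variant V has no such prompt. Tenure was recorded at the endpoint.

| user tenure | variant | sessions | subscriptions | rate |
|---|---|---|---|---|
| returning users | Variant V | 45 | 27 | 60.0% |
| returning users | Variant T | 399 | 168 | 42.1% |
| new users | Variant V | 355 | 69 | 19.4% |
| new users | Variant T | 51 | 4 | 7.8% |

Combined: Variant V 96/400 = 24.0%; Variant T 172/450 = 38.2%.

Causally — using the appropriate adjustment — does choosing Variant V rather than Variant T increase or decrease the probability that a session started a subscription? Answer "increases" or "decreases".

decreases

Because the variant influences user tenure, user tenure is a post-treatment mediator, not a confounder. Stratifying on it would bias the estimate; the causal effect is the crude pooled difference.
Pooled: Variant V 24.0% vs Variant T 38.2%; Variant T is higher overall.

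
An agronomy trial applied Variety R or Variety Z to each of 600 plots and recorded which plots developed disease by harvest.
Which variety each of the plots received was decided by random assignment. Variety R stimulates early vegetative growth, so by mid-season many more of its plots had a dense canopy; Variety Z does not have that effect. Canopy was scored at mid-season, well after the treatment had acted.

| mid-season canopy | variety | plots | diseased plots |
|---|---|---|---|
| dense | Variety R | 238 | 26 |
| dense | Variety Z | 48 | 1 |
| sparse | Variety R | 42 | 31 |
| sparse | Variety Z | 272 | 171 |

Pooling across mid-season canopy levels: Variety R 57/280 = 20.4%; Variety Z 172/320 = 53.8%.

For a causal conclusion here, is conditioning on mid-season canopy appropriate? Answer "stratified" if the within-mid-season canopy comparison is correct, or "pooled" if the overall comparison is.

pooled

Mid-season canopy is recorded after the variety and is itself shifted by it — it sits on the causal path from variety to outcome. Conditioning on a mediator would strip out part of the effect we want; the pooled comparison gives the total causal effect.
Pooled: Variety R 20.4% vs Variety Z 53.8%; Variety R is lower overall.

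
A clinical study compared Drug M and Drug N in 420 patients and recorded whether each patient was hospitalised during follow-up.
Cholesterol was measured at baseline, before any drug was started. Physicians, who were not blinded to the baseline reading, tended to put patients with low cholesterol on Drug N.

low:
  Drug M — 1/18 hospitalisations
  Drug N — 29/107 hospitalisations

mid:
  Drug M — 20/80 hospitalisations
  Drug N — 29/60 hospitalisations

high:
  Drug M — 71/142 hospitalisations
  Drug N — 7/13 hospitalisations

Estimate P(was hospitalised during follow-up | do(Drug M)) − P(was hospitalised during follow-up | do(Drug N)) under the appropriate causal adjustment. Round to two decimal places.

-0.16

Nothing the drug does changes cholesterol; the imbalance is an allocation artefact. With cholesterol also predicting the outcome, the pooled figure is confounded, and the within-stratum comparison is the causal one.
Adjusting over the population distribution of cholesterol: 0.298·(0.056−0.271) + 0.333·(0.250−0.483) + 0.369·(0.500−0.538) = -0.156.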